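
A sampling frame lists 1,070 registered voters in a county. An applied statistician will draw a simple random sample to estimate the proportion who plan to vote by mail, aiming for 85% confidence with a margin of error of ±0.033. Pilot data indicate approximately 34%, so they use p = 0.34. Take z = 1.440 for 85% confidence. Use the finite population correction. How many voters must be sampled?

306

Unadjusted: n₀ = 1.440² × 0.34 × 0.66 / 0.033² ≈ 427.29, so n₀ = 428.
Finite population correction with N = 1,070: n = n₀ / (1 + (n₀−1)/N) = 428 / (1 + 427/1070) = 428 / 1.3991 ≈ 305.92.
Rounding up, n = 306.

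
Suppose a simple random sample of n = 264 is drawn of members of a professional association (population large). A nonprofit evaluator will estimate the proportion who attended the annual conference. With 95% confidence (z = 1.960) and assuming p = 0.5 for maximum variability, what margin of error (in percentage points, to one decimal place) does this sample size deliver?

6.0

SE(p̂) = √[p(1−p)/n] = √[0.2500/264] = 0.03077.
E = z × SE = 1.960 × 0.03077 = 0.06031, or 6.0 percentage points.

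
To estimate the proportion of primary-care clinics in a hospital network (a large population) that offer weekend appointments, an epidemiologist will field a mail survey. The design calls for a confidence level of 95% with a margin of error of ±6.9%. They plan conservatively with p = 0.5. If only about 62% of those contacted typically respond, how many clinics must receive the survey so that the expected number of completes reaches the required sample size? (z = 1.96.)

326

Completed interviews needed: n₀ = 1.96² × 0.2500 / 0.069² ≈ 201.72 → 202.
At a 62% response rate, contacts needed = 202 / 0.62 ≈ 325.81 → 326.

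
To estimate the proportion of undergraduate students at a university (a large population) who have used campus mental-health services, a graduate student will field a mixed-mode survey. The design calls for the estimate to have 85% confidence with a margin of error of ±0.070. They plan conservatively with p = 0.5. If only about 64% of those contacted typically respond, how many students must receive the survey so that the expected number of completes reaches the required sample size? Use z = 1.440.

166

Completed interviews needed: n₀ = 1.440² × 0.2500 / 0.070² ≈ 105.80 → 106.
At a 64% response rate, contacts needed = 106 / 0.64 ≈ 165.62 → 166.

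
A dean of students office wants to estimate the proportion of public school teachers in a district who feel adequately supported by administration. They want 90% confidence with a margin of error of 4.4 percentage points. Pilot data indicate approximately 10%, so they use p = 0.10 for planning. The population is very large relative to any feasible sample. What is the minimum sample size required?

For 90% confidence, z = 1.645.
With p = 0.10, p(1−p) = 0.0900.
n = z²·p(1−p)/E² = 1.645² × 0.0900 / 0.044² = 2.7060 × 0.0900 / 0.001936 ≈ 125.80.
Rounding up gives n = 126.

126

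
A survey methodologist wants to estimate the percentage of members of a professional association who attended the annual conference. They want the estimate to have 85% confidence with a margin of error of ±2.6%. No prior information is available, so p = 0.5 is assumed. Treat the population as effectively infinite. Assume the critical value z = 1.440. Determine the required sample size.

767

With p = 0.5, p(1−p) = 0.25.
n = z²·p(1−p)/E² = 1.440² × 0.2500 / 0.026² = 2.0736 × 0.2500 / 0.000676 ≈ 766.86.
Rounding up gives n = 767.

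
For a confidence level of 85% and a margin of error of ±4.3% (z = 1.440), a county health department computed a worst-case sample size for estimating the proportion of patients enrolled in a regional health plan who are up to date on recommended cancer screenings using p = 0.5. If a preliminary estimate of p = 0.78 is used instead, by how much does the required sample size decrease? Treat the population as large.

88

Conservative (p = 0.5): n = 1.440² × 0.25 / 0.043² ≈ 280.37 → 281.
Using p = 0.78: p(1−p) = 0.1716, so n = 1.440² × 0.1716 / 0.043² ≈ 192.44 → 193.
Reduction: 281 − 193 = 88.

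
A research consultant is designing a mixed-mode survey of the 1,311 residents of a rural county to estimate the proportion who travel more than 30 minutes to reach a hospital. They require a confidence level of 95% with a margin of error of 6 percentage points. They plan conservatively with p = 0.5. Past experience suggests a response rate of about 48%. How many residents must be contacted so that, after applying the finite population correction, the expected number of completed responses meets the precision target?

For 95% confidence, z = 1.960.
Completed interviews needed (unadjusted): n₀ = 1.960² × 0.2500 / 0.060² ≈ 266.78 → 267.
FPC for N = 1,311: n = 267 / (1 + 266/1311) = 267 / 1.2029 ≈ 221.96 → 222.
At a 48% response rate, contacts needed = 222 / 0.48 ≈ 462.50 → 463.

463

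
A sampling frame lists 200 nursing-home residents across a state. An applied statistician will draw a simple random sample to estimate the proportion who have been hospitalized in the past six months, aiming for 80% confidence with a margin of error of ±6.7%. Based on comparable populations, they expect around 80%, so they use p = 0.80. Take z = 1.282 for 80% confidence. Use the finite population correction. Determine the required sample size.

Unadjusted: n₀ = 1.282² × 0.80 × 0.20 / 0.067² ≈ 58.58, so n₀ = 59.
Finite population correction with N = 200: n = n₀ / (1 + (n₀−1)/N) = 59 / (1 + 58/200) = 59 / 1.2900 ≈ 45.74.
Rounding up, n = 46.

46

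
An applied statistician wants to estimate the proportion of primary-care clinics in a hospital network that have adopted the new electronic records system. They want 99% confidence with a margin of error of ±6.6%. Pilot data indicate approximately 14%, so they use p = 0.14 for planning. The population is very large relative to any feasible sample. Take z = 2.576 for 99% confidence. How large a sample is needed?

184

With p = 0.14, p(1−p) = 0.1204.
n = z²·p(1−p)/E² = 2.576² × 0.1204 / 0.066² = 6.6358 × 0.1204 / 0.004356 ≈ 183.41.
Rounding up gives n = 184.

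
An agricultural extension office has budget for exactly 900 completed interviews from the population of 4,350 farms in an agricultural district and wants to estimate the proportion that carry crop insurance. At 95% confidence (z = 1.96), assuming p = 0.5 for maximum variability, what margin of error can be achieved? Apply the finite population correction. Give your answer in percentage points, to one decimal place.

2.9

Finite-population factor: (N−n)/(N−1) = (4350−900)/(4350−1) = 0.7933.
SE(p̂) = √[p(1−p)/n · (N−n)/(N−1)] = √[0.2500/900 × 0.7933] = 0.01484.
E = z × SE = 1.96 × 0.01484 = 0.02910 ≈ 2.9 percentage points.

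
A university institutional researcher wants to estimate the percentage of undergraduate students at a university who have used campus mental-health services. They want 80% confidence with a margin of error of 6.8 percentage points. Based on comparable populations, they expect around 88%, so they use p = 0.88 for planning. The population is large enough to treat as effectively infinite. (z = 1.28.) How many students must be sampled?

38

With p = 0.88, p(1−p) = 0.1056.
n = z²·p(1−p)/E² = 1.28² × 0.1056 / 0.068² = 1.6384 × 0.1056 / 0.004624 ≈ 37.42.
Rounding up gives n = 38.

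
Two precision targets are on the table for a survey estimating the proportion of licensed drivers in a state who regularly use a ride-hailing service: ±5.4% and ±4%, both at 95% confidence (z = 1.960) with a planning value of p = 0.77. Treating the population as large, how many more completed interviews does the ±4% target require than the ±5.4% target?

192

At ±5.4%: n = 1.960² × 0.1771 / 0.054² ≈ 233.32 → 234.
At ±4%: n = 1.960² × 0.1771 / 0.040² ≈ 425.22 → 426.
Additional respondents: 426 − 234 = 192.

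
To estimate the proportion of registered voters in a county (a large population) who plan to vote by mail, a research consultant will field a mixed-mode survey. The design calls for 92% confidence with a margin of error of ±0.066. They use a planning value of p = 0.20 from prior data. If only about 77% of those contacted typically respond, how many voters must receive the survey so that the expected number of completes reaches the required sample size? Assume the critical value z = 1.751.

Completed interviews needed: n₀ = 1.751² × 0.1600 / 0.066² ≈ 112.62 → 113.
At a 77% response rate, contacts needed = 113 / 0.77 ≈ 146.75 → 147.

147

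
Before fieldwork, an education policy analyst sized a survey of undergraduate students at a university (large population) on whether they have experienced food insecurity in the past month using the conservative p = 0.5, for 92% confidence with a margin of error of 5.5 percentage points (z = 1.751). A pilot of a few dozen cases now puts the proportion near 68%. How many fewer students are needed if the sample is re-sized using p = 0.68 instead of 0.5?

Conservative (p = 0.5): n = 1.751² × 0.25 / 0.055² ≈ 253.39 → 254.
Using p = 0.68: p(1−p) = 0.2176, so n = 1.751² × 0.2176 / 0.055² ≈ 220.55 → 221.
Reduction: 254 − 221 = 33.

33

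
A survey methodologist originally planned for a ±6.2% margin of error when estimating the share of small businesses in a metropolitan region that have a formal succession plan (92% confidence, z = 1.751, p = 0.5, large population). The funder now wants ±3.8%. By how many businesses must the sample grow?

331

At ±6.2%: n = 1.751² × 0.2500 / 0.062² ≈ 199.40 → 200.
At ±3.8%: n = 1.751² × 0.2500 / 0.038² ≈ 530.82 → 531.
Additional respondents: 531 − 200 = 331.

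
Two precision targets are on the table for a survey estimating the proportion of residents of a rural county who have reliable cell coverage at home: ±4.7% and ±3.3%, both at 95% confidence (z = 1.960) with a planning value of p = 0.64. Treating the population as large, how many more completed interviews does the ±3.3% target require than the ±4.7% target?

At ±4.7%: n = 1.960² × 0.2304 / 0.047² ≈ 400.68 → 401.
At ±3.3%: n = 1.960² × 0.2304 / 0.033² ≈ 812.77 → 813.
Additional respondents: 813 − 401 = 412.

412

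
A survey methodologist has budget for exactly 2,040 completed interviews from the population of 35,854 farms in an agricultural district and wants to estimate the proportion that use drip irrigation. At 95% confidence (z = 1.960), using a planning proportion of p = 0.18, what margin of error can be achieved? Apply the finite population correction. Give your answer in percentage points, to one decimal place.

Finite-population factor: (N−n)/(N−1) = (35854−2040)/(35854−1) = 0.9431.
SE(p̂) = √[p(1−p)/n · (N−n)/(N−1)] = √[0.1476/2040 × 0.9431] = 0.00826.
E = z × SE = 1.960 × 0.00826 = 0.01619 ≈ 1.6 percentage points.

1.6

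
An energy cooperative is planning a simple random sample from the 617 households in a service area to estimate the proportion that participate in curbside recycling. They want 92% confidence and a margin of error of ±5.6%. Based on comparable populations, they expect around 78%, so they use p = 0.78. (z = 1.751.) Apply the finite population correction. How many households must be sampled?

Unadjusted: n₀ = 1.751² × 0.78 × 0.22 / 0.056² ≈ 167.77, so n₀ = 168.
Finite population correction with N = 617: n = n₀ / (1 + (n₀−1)/N) = 168 / (1 + 167/617) = 168 / 1.2707 ≈ 132.21.
Rounding up, n = 133.

133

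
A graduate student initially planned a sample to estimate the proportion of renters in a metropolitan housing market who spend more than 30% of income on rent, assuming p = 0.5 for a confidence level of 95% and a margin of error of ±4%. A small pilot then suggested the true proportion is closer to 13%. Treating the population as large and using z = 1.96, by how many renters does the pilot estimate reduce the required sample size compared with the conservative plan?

Conservative (p = 0.5): n = 1.96² × 0.25 / 0.040² ≈ 600.25 → 601.
Using p = 0.13: p(1−p) = 0.1131, so n = 1.96² × 0.1131 / 0.040² ≈ 271.55 → 272.
Reduction: 601 − 272 = 329.

329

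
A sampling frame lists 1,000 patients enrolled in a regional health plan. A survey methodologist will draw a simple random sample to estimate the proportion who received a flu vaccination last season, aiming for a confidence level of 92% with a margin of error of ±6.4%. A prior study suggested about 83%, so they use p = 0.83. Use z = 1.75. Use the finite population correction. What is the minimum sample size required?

Unadjusted: n₀ = 1.75² × 0.83 × 0.17 / 0.064² ≈ 105.50, so n₀ = 106.
Finite population correction with N = 1,000: n = n₀ / (1 + (n₀−1)/N) = 106 / (1 + 105/1000) = 106 / 1.1050 ≈ 95.93.
Rounding up, n = 96.

96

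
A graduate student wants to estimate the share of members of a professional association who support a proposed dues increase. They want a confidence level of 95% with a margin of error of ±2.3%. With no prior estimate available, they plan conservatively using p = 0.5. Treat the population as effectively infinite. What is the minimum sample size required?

1816

For 95% confidence, z = 1.96.
With p = 0.5, p(1−p) = 0.25.
n = z²·p(1−p)/E² = 1.96² × 0.2500 / 0.023² = 3.8416 × 0.2500 / 0.000529 ≈ 1815.50.
Rounding up gives n = 1816.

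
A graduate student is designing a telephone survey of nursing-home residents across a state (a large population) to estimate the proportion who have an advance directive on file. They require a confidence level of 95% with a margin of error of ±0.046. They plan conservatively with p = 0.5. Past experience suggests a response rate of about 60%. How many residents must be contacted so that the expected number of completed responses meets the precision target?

757

For 95% confidence, z = 1.960.
Completed interviews needed: n₀ = 1.960² × 0.2500 / 0.046² ≈ 453.88 → 454.
At a 60% response rate, contacts needed = 454 / 0.60 ≈ 756.67 → 757.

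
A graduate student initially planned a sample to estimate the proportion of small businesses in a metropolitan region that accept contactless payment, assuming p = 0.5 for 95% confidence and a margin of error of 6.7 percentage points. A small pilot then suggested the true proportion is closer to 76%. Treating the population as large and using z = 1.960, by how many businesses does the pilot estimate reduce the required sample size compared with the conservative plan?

57

Conservative (p = 0.5): n = 1.960² × 0.25 / 0.067² ≈ 213.95 → 214.
Using p = 0.76: p(1−p) = 0.1824, so n = 1.960² × 0.1824 / 0.067² ≈ 156.09 → 157.
Reduction: 214 − 157 = 57.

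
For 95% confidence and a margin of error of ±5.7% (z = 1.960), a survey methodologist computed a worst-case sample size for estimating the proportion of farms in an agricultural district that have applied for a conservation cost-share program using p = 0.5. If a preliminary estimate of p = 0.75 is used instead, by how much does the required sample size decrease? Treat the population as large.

Conservative (p = 0.5): n = 1.960² × 0.25 / 0.057² ≈ 295.60 → 296.
Using p = 0.75: p(1−p) = 0.1875, so n = 1.960² × 0.1875 / 0.057² ≈ 221.70 → 222.
Reduction: 296 − 222 = 74.

74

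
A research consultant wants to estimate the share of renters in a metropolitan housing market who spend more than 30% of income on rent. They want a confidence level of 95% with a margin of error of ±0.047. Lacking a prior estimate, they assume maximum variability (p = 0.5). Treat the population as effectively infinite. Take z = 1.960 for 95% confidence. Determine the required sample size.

With p = 0.5, p(1−p) = 0.25.
n = z²·p(1−p)/E² = 1.960² × 0.2500 / 0.047² = 3.8416 × 0.2500 / 0.002209 ≈ 434.77.
Rounding up gives n = 435.

435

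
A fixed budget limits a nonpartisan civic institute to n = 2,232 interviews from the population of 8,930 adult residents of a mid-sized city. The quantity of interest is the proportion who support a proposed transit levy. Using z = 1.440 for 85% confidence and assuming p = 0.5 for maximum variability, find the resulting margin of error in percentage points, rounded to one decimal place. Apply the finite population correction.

1.3

Finite-population factor: (N−n)/(N−1) = (8930−2232)/(8930−1) = 0.7501.
SE(p̂) = √[p(1−p)/n · (N−n)/(N−1)] = √[0.2500/2232 × 0.7501] = 0.00917.
E = z × SE = 1.440 × 0.00917 = 0.01320 ≈ 1.3 percentage points.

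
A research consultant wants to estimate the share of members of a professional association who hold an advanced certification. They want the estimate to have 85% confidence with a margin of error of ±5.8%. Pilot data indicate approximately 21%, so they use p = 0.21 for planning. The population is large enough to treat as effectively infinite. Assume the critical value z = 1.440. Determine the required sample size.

With p = 0.21, p(1−p) = 0.1659.
n = z²·p(1−p)/E² = 1.440² × 0.1659 / 0.058² = 2.0736 × 0.1659 / 0.003364 ≈ 102.26.
Rounding up gives n = 103.

103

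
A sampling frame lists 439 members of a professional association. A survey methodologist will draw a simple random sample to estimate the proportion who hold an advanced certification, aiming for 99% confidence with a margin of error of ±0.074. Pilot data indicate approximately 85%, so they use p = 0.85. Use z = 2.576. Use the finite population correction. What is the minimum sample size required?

115

Unadjusted: n₀ = 2.576² × 0.85 × 0.15 / 0.074² ≈ 154.50, so n₀ = 155.
Finite population correction with N = 439: n = n₀ / (1 + (n₀−1)/N) = 155 / (1 + 154/439) = 155 / 1.3508 ≈ 114.75.
Rounding up, n = 115.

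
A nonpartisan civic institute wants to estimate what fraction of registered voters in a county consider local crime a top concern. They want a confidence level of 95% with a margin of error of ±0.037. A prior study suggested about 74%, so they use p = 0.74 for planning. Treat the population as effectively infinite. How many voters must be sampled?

For 95% confidence, z = 1.96.
With p = 0.74, p(1−p) = 0.1924.
n = z²·p(1−p)/E² = 1.96² × 0.1924 / 0.037² = 3.8416 × 0.1924 / 0.001369 ≈ 539.90.
Rounding up gives n = 540.

540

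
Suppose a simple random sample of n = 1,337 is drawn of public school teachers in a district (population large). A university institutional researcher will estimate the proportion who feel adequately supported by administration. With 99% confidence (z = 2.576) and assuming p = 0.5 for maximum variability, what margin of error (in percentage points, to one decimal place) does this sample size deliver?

3.5

SE(p̂) = √[p(1−p)/n] = √[0.2500/1337] = 0.01367.
E = z × SE = 2.576 × 0.01367 = 0.03522, or 3.5 percentage points.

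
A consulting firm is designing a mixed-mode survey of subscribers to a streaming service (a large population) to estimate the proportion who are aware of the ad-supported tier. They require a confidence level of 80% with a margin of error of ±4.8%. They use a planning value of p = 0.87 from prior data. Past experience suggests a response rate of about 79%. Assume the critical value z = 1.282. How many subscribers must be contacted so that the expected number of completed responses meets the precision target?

Completed interviews needed: n₀ = 1.282² × 0.1131 / 0.048² ≈ 80.68 → 81.
At a 79% response rate, contacts needed = 81 / 0.79 ≈ 102.53 → 103.

103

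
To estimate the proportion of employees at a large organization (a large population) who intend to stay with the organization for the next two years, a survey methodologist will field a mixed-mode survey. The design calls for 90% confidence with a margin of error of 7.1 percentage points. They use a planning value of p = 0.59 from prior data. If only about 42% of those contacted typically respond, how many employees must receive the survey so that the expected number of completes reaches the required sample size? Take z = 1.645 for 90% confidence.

310

Completed interviews needed: n₀ = 1.645² × 0.2419 / 0.071² ≈ 129.85 → 130.
At a 42% response rate, contacts needed = 130 / 0.42 ≈ 309.52 → 310.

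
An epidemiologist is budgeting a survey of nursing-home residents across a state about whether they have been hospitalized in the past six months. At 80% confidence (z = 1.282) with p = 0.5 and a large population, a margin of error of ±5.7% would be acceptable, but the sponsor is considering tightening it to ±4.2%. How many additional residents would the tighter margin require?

106

At ±5.7%: n = 1.282² × 0.2500 / 0.057² ≈ 126.46 → 127.
At ±4.2%: n = 1.282² × 0.2500 / 0.042² ≈ 232.93 → 233.
Additional respondents: 233 − 127 = 106.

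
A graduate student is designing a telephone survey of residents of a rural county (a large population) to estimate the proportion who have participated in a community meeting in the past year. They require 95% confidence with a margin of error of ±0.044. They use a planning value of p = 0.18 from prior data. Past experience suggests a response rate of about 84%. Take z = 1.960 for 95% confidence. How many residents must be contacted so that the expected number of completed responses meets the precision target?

Completed interviews needed: n₀ = 1.960² × 0.1476 / 0.044² ≈ 292.88 → 293.
At an 84% response rate, contacts needed = 293 / 0.84 ≈ 348.81 → 349.

349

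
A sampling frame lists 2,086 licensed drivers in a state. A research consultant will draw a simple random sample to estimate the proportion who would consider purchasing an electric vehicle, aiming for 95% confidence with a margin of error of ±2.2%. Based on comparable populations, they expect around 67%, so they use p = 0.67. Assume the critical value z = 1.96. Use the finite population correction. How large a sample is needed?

954

Unadjusted: n₀ = 1.96² × 0.67 × 0.33 / 0.022² ≈ 1754.91, so n₀ = 1755.
Finite population correction with N = 2,086: n = n₀ / (1 + (n₀−1)/N) = 1755 / (1 + 1754/2086) = 1755 / 1.8408 ≈ 953.37.
Rounding up, n = 954.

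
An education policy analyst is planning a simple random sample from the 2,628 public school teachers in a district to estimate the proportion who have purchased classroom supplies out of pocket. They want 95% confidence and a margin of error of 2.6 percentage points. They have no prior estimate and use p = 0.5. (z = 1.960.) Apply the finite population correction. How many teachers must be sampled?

Unadjusted: n₀ = 1.960² × 0.50 × 0.50 / 0.026² ≈ 1420.71, so n₀ = 1421.
Finite population correction with N = 2,628: n = n₀ / (1 + (n₀−1)/N) = 1421 / (1 + 1420/2628) = 1421 / 1.5403 ≈ 922.53.
Rounding up, n = 923.

923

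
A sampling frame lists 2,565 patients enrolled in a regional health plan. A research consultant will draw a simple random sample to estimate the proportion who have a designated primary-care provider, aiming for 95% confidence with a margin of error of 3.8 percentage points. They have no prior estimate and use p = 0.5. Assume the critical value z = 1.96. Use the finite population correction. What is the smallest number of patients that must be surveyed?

Unadjusted: n₀ = 1.96² × 0.50 × 0.50 / 0.038² ≈ 665.10, so n₀ = 666.
Finite population correction with N = 2,565: n = n₀ / (1 + (n₀−1)/N) = 666 / (1 + 665/2565) = 666 / 1.2593 ≈ 528.88.
Rounding up, n = 529.

529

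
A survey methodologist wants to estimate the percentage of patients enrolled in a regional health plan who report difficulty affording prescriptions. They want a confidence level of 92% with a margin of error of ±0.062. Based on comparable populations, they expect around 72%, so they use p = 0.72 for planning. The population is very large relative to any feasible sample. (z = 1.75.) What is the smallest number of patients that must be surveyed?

161

With p = 0.72, p(1−p) = 0.2016.
n = z²·p(1−p)/E² = 1.75² × 0.2016 / 0.062² = 3.0625 × 0.2016 / 0.003844 ≈ 160.61.
Rounding up gives n = 161.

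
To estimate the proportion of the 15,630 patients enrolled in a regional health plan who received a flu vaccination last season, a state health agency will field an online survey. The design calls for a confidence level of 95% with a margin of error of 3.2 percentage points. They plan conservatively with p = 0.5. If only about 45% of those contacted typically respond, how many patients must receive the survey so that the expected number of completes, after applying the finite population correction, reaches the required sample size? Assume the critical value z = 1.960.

Completed interviews needed (unadjusted): n₀ = 1.960² × 0.2500 / 0.032² ≈ 937.89 → 938.
FPC for N = 15,630: n = 938 / (1 + 937/15630) = 938 / 1.0599 ≈ 884.95 → 885.
At a 45% response rate, contacts needed = 885 / 0.45 ≈ 1966.67 → 1967.

1967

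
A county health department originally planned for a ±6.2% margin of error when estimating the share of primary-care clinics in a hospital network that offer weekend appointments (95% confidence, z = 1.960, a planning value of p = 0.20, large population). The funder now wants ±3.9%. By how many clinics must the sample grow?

245

At ±6.2%: n = 1.960² × 0.1600 / 0.062² ≈ 159.90 → 160.
At ±3.9%: n = 1.960² × 0.1600 / 0.039² ≈ 404.11 → 405.
Additional respondents: 405 − 160 = 245.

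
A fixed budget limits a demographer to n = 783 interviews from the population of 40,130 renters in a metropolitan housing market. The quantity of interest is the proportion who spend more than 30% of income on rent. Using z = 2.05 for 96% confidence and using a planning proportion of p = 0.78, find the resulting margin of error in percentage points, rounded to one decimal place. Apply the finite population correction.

3.0

Finite-population factor: (N−n)/(N−1) = (40130−783)/(40130−1) = 0.9805.
SE(p̂) = √[p(1−p)/n · (N−n)/(N−1)] = √[0.1716/783 × 0.9805] = 0.01466.
E = z × SE = 2.05 × 0.01466 = 0.03005 ≈ 3.0 percentage points.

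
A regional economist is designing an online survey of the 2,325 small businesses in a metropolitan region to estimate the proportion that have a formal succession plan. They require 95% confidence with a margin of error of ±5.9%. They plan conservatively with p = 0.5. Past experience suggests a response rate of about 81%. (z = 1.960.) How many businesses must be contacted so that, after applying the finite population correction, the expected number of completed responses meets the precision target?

Completed interviews needed (unadjusted): n₀ = 1.960² × 0.2500 / 0.059² ≈ 275.90 → 276.
FPC for N = 2,325: n = 276 / (1 + 275/2325) = 276 / 1.1183 ≈ 246.81 → 247.
At an 81% response rate, contacts needed = 247 / 0.81 ≈ 304.94 → 305.

305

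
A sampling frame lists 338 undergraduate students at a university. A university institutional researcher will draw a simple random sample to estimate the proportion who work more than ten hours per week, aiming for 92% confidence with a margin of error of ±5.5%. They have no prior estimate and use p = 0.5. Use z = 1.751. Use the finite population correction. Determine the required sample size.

Unadjusted: n₀ = 1.751² × 0.50 × 0.50 / 0.055² ≈ 253.39, so n₀ = 254.
Finite population correction with N = 338: n = n₀ / (1 + (n₀−1)/N) = 254 / (1 + 253/338) = 254 / 1.7485 ≈ 145.27.
Rounding up, n = 146.

146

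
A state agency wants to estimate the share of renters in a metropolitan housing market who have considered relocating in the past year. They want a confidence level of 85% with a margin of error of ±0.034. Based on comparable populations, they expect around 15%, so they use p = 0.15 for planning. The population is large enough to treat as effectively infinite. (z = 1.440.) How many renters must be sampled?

229

With p = 0.15, p(1−p) = 0.1275.
n = z²·p(1−p)/E² = 1.440² × 0.1275 / 0.034² = 2.0736 × 0.1275 / 0.001156 ≈ 228.71.
Rounding up gives n = 229.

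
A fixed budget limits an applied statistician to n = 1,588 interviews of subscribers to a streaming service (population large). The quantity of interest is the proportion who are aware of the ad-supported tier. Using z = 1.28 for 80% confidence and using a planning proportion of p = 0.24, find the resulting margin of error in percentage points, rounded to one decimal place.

SE(p̂) = √[p(1−p)/n] = √[0.1824/1588] = 0.01072.
E = z × SE = 1.28 × 0.01072 = 0.01372, or 1.4 percentage points.

1.4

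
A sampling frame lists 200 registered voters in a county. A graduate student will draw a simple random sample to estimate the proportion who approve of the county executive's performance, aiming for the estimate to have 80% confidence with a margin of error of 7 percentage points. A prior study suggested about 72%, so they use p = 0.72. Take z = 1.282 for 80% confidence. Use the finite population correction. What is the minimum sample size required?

Unadjusted: n₀ = 1.282² × 0.72 × 0.28 / 0.070² ≈ 67.62, so n₀ = 68.
Finite population correction with N = 200: n = n₀ / (1 + (n₀−1)/N) = 68 / (1 + 67/200) = 68 / 1.3350 ≈ 50.94.
Rounding up, n = 51.

51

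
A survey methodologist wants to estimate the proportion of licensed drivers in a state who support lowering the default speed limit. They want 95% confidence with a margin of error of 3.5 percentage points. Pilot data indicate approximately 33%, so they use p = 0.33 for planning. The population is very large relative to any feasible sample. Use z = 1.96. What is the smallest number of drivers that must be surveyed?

With p = 0.33, p(1−p) = 0.2211.
n = z²·p(1−p)/E² = 1.96² × 0.2211 / 0.035² = 3.8416 × 0.2211 / 0.001225 ≈ 693.37.
Rounding up gives n = 694.

694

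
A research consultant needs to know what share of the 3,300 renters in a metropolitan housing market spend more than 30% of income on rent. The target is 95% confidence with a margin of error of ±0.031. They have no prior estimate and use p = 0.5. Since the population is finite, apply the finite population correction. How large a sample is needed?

For 95% confidence, z = 1.96.
Unadjusted: n₀ = 1.96² × 0.50 × 0.50 / 0.031² ≈ 999.38, so n₀ = 1000.
Finite population correction with N = 3,300: n = n₀ / (1 + (n₀−1)/N) = 1000 / (1 + 999/3300) = 1000 / 1.3027 ≈ 767.62.
Rounding up, n = 768.

768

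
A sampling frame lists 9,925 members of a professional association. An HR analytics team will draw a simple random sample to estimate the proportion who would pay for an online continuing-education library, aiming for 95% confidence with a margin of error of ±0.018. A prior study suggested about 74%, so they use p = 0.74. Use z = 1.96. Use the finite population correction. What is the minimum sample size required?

1856

Unadjusted: n₀ = 1.96² × 0.74 × 0.26 / 0.018² ≈ 2281.25, so n₀ = 2282.
Finite population correction with N = 9,925: n = n₀ / (1 + (n₀−1)/N) = 2282 / (1 + 2281/9925) = 2282 / 1.2298 ≈ 1855.55.
Rounding up, n = 1856.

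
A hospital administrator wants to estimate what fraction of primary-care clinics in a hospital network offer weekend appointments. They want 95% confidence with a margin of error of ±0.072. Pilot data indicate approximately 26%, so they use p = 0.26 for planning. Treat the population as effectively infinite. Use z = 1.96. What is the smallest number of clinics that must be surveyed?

With p = 0.26, p(1−p) = 0.1924.
n = z²·p(1−p)/E² = 1.96² × 0.1924 / 0.072² = 3.8416 × 0.1924 / 0.005184 ≈ 142.58.
Rounding up gives n = 143.

143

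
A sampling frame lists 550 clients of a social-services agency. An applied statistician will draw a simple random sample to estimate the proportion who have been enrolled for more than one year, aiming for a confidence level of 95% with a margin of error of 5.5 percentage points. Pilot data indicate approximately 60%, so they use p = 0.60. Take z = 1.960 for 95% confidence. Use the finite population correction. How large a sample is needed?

Unadjusted: n₀ = 1.960² × 0.60 × 0.40 / 0.055² ≈ 304.79, so n₀ = 305.
Finite population correction with N = 550: n = n₀ / (1 + (n₀−1)/N) = 305 / (1 + 304/550) = 305 / 1.5527 ≈ 196.43.
Rounding up, n = 197.

197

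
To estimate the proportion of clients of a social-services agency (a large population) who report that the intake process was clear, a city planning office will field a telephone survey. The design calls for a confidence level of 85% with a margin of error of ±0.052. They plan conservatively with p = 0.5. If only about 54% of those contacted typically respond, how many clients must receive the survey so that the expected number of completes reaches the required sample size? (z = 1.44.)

Completed interviews needed: n₀ = 1.44² × 0.2500 / 0.052² ≈ 191.72 → 192.
At a 54% response rate, contacts needed = 192 / 0.54 ≈ 355.56 → 356.

356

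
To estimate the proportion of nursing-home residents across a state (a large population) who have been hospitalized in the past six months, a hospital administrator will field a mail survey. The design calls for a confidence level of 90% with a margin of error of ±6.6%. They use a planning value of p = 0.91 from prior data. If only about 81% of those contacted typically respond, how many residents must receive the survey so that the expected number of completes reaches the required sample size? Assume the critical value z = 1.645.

63

Completed interviews needed: n₀ = 1.645² × 0.0819 / 0.066² ≈ 50.88 → 51.
At an 81% response rate, contacts needed = 51 / 0.81 ≈ 62.96 → 63.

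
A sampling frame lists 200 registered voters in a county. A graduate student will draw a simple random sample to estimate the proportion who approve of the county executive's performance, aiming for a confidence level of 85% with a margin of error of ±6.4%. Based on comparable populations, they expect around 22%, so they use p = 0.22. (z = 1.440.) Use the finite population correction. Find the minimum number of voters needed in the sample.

61

Unadjusted: n₀ = 1.440² × 0.22 × 0.78 / 0.064² ≈ 86.87, so n₀ = 87.
Finite population correction with N = 200: n = n₀ / (1 + (n₀−1)/N) = 87 / (1 + 86/200) = 87 / 1.4300 ≈ 60.84.
Rounding up, n = 61.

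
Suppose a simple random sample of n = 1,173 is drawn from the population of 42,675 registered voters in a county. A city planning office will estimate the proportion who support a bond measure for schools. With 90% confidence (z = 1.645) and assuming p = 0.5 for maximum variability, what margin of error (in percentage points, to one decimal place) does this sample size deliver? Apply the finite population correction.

Finite-population factor: (N−n)/(N−1) = (42675−1173)/(42675−1) = 0.9725.
SE(p̂) = √[p(1−p)/n · (N−n)/(N−1)] = √[0.2500/1173 × 0.9725] = 0.01440.
E = z × SE = 1.645 × 0.01440 = 0.02368 ≈ 2.4 percentage points.

2.4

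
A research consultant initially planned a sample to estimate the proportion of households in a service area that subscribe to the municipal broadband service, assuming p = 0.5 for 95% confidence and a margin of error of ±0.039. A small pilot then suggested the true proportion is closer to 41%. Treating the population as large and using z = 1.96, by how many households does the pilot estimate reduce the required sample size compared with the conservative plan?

Conservative (p = 0.5): n = 1.96² × 0.25 / 0.039² ≈ 631.43 → 632.
Using p = 0.41: p(1−p) = 0.2419, so n = 1.96² × 0.2419 / 0.039² ≈ 610.97 → 611.
Reduction: 632 − 611 = 21.

21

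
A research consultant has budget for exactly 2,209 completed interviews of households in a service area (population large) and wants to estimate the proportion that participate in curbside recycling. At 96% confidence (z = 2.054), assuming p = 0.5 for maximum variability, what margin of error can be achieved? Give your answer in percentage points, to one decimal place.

SE(p̂) = √[p(1−p)/n] = √[0.2500/2209] = 0.01064.
E = z × SE = 2.054 × 0.01064 = 0.02185, or 2.2 percentage points.

2.2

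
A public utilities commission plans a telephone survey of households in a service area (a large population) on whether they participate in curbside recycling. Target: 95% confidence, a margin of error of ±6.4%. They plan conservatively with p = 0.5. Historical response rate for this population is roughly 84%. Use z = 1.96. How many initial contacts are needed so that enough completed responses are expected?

Completed interviews needed: n₀ = 1.96² × 0.2500 / 0.064² ≈ 234.47 → 235.
At an 84% response rate, contacts needed = 235 / 0.84 ≈ 279.76 → 280.

280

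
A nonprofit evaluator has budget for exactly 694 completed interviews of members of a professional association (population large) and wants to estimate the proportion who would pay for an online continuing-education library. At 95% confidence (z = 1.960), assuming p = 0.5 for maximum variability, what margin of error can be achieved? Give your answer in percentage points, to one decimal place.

3.7

SE(p̂) = √[p(1−p)/n] = √[0.2500/694] = 0.01898.
E = z × SE = 1.960 × 0.01898 = 0.03720, or 3.7 percentage points.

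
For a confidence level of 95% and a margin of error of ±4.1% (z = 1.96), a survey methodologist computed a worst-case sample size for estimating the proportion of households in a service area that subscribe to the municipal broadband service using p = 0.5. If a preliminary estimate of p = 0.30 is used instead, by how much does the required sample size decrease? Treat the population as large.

92

Conservative (p = 0.5): n = 1.96² × 0.25 / 0.041² ≈ 571.33 → 572.
Using p = 0.30: p(1−p) = 0.2100, so n = 1.96² × 0.2100 / 0.041² ≈ 479.91 → 480.
Reduction: 572 − 480 = 92.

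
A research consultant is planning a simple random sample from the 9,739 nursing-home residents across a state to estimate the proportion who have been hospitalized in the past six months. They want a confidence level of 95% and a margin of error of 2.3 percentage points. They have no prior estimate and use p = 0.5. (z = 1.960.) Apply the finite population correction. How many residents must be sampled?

1531

Unadjusted: n₀ = 1.960² × 0.50 × 0.50 / 0.023² ≈ 1815.50, so n₀ = 1816.
Finite population correction with N = 9,739: n = n₀ / (1 + (n₀−1)/N) = 1816 / (1 + 1815/9739) = 1816 / 1.1864 ≈ 1530.73.
Rounding up, n = 1531.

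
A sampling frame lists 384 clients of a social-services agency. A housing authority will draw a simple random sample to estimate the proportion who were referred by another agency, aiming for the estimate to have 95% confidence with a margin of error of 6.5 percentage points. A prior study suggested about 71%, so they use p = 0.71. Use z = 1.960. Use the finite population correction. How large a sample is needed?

127

Unadjusted: n₀ = 1.960² × 0.71 × 0.29 / 0.065² ≈ 187.22, so n₀ = 188.
Finite population correction with N = 384: n = n₀ / (1 + (n₀−1)/N) = 188 / (1 + 187/384) = 188 / 1.4870 ≈ 126.43.
Rounding up, n = 127.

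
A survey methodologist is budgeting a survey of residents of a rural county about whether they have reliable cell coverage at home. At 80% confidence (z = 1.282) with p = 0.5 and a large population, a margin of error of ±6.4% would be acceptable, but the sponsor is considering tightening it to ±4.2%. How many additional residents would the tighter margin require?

132

At ±6.4%: n = 1.282² × 0.2500 / 0.064² ≈ 100.31 → 101.
At ±4.2%: n = 1.282² × 0.2500 / 0.042² ≈ 232.93 → 233.
Additional respondents: 233 − 101 = 132.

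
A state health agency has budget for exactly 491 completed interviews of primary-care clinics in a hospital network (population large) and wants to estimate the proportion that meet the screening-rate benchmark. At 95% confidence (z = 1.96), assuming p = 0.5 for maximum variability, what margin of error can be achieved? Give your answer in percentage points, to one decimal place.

SE(p̂) = √[p(1−p)/n] = √[0.2500/491] = 0.02256.
E = z × SE = 1.96 × 0.02256 = 0.04423, or 4.4 percentage points.

4.4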